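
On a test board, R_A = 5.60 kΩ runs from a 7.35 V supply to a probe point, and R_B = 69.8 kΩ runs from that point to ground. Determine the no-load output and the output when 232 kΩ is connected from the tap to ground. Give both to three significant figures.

Open-circuit: V = 7.35 × 69.8/(5.60 + 69.8) = 6.80 V.
With the load, R_B becomes R_B‖R_L = 53.66 kΩ, so V = 7.35 × 53.66/59.26 = 6.66 V.

Unloaded: 6.80 V; loaded: 6.66 V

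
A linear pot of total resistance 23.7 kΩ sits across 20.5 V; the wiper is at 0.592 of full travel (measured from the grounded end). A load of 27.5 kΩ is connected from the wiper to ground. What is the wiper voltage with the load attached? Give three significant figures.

The wiper splits the pot into (1−α)R = 9.670 kΩ above and αR = 14.03 kΩ below.
Lower section ‖ load = 9.290 kΩ.
V_wiper = 20.5 × 9.290/(9.670 + 9.290) = 10.0 V.

V ≈ 10.0 V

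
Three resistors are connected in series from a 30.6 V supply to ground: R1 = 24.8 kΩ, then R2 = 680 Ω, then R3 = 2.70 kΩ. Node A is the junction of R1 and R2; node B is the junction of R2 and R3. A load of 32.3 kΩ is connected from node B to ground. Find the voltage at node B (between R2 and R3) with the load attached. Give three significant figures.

V ≈ 2.73 V

At node B, R3 is in parallel with the load: R3‖R_L = 2492 Ω.
Below node A the resistance is R2 + (R3‖R_L) = 3172 Ω, so V_A = 30.6 × 3172/27970 = 3.470 V.
Then V_B = V_A × (R3‖R_L)/(R2 + R3‖R_L) = 3.470 × 2492/3172 = 2.73 V.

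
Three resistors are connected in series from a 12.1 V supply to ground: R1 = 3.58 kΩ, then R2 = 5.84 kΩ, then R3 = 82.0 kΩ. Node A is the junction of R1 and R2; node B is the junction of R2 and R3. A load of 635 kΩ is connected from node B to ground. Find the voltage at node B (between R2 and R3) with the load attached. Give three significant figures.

At node B, R3 is in parallel with the load: R3‖R_L = 72.62 kΩ.
Below node A the resistance is R2 + (R3‖R_L) = 78.46 kΩ, so V_A = 12.1 × 78.46/82.04 = 11.57 V.
Then V_B = V_A × (R3‖R_L)/(R2 + R3‖R_L) = 11.57 × 72.62/78.46 = 10.7 V.

V ≈ 10.7 V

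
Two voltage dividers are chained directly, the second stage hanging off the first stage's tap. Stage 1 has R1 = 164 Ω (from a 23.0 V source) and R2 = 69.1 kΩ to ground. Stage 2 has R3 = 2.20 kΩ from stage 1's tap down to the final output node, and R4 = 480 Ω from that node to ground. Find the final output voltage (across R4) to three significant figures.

V_out ≈ 3.87 V

Stage 2 presents R3+R4 = 2680 Ω as a load on stage 1's tap.
Stage 1's lower leg becomes R2‖(R3+R4) = 2580 Ω, so V_mid = 23.0 × 2580/2744 = 21.63 V.
Stage 2 is itself unloaded: V_out = V_mid × R4/(R3+R4) = 21.63 × 480/2680 = 3.87 V.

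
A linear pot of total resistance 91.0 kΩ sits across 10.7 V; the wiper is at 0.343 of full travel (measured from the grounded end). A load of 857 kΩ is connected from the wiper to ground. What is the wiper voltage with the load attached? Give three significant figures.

V ≈ 3.58 V

The wiper splits the pot into (1−α)R = 59.79 kΩ above and αR = 31.21 kΩ below.
Lower section ‖ load = 30.12 kΩ.
V_wiper = 10.7 × 30.12/(59.79 + 30.12) = 3.58 V.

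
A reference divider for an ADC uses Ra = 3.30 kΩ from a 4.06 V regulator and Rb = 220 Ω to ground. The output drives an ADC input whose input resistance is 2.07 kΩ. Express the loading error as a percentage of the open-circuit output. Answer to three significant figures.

The divider's output (Thévenin) resistance is Ra‖Rb = 206.2 Ω.
Fractional drop under load = R_th/(R_th + R_L) = 206.2 / (206.2 + 2070) = 0.09061.
So the output falls by 9.06 %.

9.06 %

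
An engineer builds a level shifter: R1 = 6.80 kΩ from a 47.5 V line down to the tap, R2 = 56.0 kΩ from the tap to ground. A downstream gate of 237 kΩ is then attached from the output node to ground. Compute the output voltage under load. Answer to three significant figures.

V_out ≈ 41.3 V

The load sits in parallel with R2: R2‖R_L = (56.0 × 237) / (56.0 + 237) = 45.30 kΩ.
V_out = 47.5 × 45.30 / (6.80 + 45.30) = 47.5 × 45.30/52.10 = 41.3 V.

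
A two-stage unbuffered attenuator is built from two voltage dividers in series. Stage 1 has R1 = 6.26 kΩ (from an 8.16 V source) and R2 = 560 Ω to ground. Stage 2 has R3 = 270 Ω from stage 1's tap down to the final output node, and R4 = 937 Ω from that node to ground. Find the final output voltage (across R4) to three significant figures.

Stage 2 presents R3+R4 = 1207 Ω as a load on stage 1's tap.
Stage 1's lower leg becomes R2‖(R3+R4) = 382.5 Ω, so V_mid = 8.16 × 382.5/6643 = 0.4699 V.
Stage 2 is itself unloaded: V_out = V_mid × R4/(R3+R4) = 0.4699 × 937/1207 = 0.365 V.

V_out ≈ 0.365 V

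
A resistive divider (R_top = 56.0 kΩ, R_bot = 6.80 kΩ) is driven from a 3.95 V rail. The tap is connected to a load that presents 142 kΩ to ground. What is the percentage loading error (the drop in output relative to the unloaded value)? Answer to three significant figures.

4.10 %

The divider's output (Thévenin) resistance is R_top‖R_bot = 6.064 kΩ.
Fractional drop under load = R_th/(R_th + R_L) = 6.064 / (6.064 + 142) = 0.04095.
So the output falls by 4.10 %.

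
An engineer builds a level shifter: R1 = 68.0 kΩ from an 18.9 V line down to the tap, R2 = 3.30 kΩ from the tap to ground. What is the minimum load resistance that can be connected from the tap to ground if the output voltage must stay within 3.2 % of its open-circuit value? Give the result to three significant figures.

Output resistance R_th = R1‖R2 = (68.0 × 3.30)/71.30 = 3.147 kΩ.
The fractional drop is R_th/(R_th + R_L); requiring this ≤ 0.0320 gives R_L ≥ R_th(1/0.0320 − 1) = 3.147 × 30.25 = 95.2 kΩ.

R_L(min) ≈ 95.2 kΩ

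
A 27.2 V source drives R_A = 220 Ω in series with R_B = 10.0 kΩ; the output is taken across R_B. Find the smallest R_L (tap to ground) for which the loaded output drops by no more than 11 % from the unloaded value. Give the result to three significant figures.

R_L(min) ≈ 1.74 kΩ

Output resistance R_th = R_A‖R_B = (220 × 10000)/10220 = 215.3 Ω.
The fractional drop is R_th/(R_th + R_L); requiring this ≤ 0.110 gives R_L ≥ R_th(1/0.110 − 1) = 215.3 × 8.091 = 1.74 kΩ.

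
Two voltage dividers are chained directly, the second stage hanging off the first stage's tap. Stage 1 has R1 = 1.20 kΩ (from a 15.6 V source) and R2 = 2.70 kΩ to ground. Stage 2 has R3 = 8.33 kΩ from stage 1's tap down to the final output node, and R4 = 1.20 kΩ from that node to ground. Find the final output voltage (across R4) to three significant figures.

Stage 2 presents R3+R4 = 9.530 kΩ as a load on stage 1's tap.
Stage 1's lower leg becomes R2‖(R3+R4) = 2.104 kΩ, so V_mid = 15.6 × 2.104/3.304 = 9.934 V.
Stage 2 is itself unloaded: V_out = V_mid × R4/(R3+R4) = 9.934 × 1.20/9.530 = 1.25 V.

V_out ≈ 1.25 V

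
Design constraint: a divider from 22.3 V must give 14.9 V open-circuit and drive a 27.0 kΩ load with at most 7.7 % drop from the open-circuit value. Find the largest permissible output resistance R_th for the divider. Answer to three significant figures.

R_th ≤ 2.25 kΩ

Loading drop = R_th/(R_th + R_L) ≤ 0.0770, so R_th ≤ R_L · ε/(1−ε) = 27.0 kΩ × 0.0770/0.9230 = 2.25 kΩ.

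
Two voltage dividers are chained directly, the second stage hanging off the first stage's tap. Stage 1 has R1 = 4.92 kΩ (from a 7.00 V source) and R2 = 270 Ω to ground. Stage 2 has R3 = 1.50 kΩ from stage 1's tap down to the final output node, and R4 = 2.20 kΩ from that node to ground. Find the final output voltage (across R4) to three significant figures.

V_out ≈ 0.203 V

Stage 2 presents R3+R4 = 3700 Ω as a load on stage 1's tap.
Stage 1's lower leg becomes R2‖(R3+R4) = 251.6 Ω, so V_mid = 7.00 × 251.6/5172 = 0.3406 V.
Stage 2 is itself unloaded: V_out = V_mid × R4/(R3+R4) = 0.3406 × 2200/3700 = 0.203 V.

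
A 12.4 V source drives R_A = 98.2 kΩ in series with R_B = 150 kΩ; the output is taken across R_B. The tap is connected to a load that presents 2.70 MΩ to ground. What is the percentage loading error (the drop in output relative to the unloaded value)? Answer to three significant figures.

The divider's output (Thévenin) resistance is R_A‖R_B = 59.35 kΩ.
Fractional drop under load = R_th/(R_th + R_L) = 59.35 / (59.35 + 2700) = 0.02151.
So the output falls by 2.15 %.

2.15 %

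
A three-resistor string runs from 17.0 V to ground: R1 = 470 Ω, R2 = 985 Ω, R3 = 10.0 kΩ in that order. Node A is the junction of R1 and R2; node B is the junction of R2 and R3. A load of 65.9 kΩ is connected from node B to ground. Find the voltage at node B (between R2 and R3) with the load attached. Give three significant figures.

At node B, R3 is in parallel with the load: R3‖R_L = 8682 Ω.
Below node A the resistance is R2 + (R3‖R_L) = 9667 Ω, so V_A = 17.0 × 9667/10140 = 16.21 V.
Then V_B = V_A × (R3‖R_L)/(R2 + R3‖R_L) = 16.21 × 8682/9667 = 14.6 V.

V ≈ 14.6 V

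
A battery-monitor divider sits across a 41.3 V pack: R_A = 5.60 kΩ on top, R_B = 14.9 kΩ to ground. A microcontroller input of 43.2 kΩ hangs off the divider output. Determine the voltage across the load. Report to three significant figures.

The load sits in parallel with R_B: R_B‖R_L = (14.9 × 43.2) / (14.9 + 43.2) = 11.08 kΩ.
V_out = 41.3 × 11.08 / (5.60 + 11.08) = 41.3 × 11.08/16.68 = 27.4 V.
(Unloaded it would have been 30.0 V.)

V_out ≈ 27.4 V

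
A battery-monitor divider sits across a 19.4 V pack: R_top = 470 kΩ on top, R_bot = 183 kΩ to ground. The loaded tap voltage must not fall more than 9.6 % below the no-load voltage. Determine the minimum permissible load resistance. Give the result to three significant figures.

Output resistance R_th = R_top‖R_bot = (470 × 183)/653.0 = 131.7 kΩ.
The fractional drop is R_th/(R_th + R_L); requiring this ≤ 0.0960 gives R_L ≥ R_th(1/0.0960 − 1) = 131.7 × 9.417 = 1.24 MΩ.

R_L(min) ≈ 1.24 MΩ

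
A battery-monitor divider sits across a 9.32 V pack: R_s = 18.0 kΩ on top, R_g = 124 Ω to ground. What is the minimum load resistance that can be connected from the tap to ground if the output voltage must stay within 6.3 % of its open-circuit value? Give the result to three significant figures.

Output resistance R_th = R_s‖R_g = (18000 × 124)/18120 = 123.2 Ω.
The fractional drop is R_th/(R_th + R_L); requiring this ≤ 0.0630 gives R_L ≥ R_th(1/0.0630 − 1) = 123.2 × 14.87 = 1.83 kΩ.

R_L(min) ≈ 1.83 kΩ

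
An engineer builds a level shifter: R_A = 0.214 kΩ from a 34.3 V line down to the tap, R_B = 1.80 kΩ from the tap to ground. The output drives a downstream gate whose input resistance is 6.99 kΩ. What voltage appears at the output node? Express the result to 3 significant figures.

V_out ≈ 29.8 V

The load sits in parallel with R_B: R_B‖R_L = (1800 × 6990) / (1800 + 6990) = 1431 Ω.
V_out = 34.3 × 1431 / (214 + 1431) = 34.3 × 1431/1645 = 29.8 V.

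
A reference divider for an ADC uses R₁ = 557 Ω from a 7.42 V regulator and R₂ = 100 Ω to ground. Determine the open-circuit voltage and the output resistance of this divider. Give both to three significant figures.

V_th is the open-circuit tap voltage: 7.42 × 100/(557 + 100) = 1.13 V.
With the supply zeroed, R₁ and R₂ appear in parallel from the tap: R_th = R₁‖R₂ = (557 × 100)/657.0 = 84.8 Ω.

V_th = 1.13 V, R_th = 84.8 Ω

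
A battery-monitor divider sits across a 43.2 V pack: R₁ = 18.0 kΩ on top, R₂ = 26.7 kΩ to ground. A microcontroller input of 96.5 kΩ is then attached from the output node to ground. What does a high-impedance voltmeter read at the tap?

The load sits in parallel with R₂: R₂‖R_L = (26.7 × 96.5) / (26.7 + 96.5) = 20.91 kΩ.
V_out = 43.2 × 20.91 / (18.0 + 20.91) = 43.2 × 20.91/38.91 = 23.2 V.

V_out ≈ 23.2 V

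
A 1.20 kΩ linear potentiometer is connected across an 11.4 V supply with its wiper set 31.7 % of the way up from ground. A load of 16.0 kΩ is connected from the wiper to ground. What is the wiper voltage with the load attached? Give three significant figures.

The wiper splits the pot into (1−α)R = 819.6 Ω above and αR = 380.4 Ω below.
Lower section ‖ load = 371.6 Ω.
V_wiper = 11.4 × 371.6/(819.6 + 371.6) = 3.56 V.

V ≈ 3.56 V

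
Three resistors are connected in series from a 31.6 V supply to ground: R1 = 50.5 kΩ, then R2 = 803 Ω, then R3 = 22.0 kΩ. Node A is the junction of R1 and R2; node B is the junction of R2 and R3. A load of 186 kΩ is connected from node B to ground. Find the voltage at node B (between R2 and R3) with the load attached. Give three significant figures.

At node B, R3 is in parallel with the load: R3‖R_L = 19670 Ω.
Below node A the resistance is R2 + (R3‖R_L) = 20480 Ω, so V_A = 31.6 × 20480/70980 = 9.116 V.
Then V_B = V_A × (R3‖R_L)/(R2 + R3‖R_L) = 9.116 × 19670/20480 = 8.76 V.

V ≈ 8.76 V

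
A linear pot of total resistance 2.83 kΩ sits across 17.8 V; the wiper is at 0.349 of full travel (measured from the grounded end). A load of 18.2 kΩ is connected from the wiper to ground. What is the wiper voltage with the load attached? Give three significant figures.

V ≈ 6.00 V

The wiper splits the pot into (1−α)R = 1842 Ω above and αR = 987.7 Ω below.
Lower section ‖ load = 936.8 Ω.
V_wiper = 17.8 × 936.8/(1842 + 936.8) = 6.00 V.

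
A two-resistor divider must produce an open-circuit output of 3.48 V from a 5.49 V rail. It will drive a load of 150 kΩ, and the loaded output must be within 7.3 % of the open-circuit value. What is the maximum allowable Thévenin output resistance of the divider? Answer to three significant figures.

Loading drop = R_th/(R_th + R_L) ≤ 0.0730, so R_th ≤ R_L · ε/(1−ε) = 150 kΩ × 0.0730/0.9270 = 11.8 kΩ.

R_th ≤ 11.8 kΩ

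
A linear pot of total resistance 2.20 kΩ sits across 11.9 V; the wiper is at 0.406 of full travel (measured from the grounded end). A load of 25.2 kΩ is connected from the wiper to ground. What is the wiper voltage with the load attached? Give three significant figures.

The wiper splits the pot into (1−α)R = 1307 Ω above and αR = 893.2 Ω below.
Lower section ‖ load = 862.6 Ω.
V_wiper = 11.9 × 862.6/(1307 + 862.6) = 4.73 V.

V ≈ 4.73 V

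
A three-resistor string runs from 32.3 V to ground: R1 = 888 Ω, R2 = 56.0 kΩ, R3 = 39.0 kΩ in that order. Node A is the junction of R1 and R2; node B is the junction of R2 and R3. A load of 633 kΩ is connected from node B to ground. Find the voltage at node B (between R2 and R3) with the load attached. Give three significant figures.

At node B, R3 is in parallel with the load: R3‖R_L = 36740 Ω.
Below node A the resistance is R2 + (R3‖R_L) = 92740 Ω, so V_A = 32.3 × 92740/93620 = 31.99 V.
Then V_B = V_A × (R3‖R_L)/(R2 + R3‖R_L) = 31.99 × 36740/92740 = 12.7 V.

V ≈ 12.7 V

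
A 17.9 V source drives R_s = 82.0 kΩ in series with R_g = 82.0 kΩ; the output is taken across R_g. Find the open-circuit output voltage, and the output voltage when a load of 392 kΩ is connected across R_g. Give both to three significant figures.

Unloaded: 8.95 V; loaded: 8.10 V

Open-circuit: V = 17.9 × 82.0/(82.0 + 82.0) = 8.95 V.
With the load, R_g becomes R_g‖R_L = 67.81 kΩ, so V = 17.9 × 67.81/149.8 = 8.10 V.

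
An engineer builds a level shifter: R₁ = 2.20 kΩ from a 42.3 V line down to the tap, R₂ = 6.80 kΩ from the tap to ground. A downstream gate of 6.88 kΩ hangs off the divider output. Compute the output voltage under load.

The load sits in parallel with R₂: R₂‖R_L = (6.80 × 6.88) / (6.80 + 6.88) = 3.420 kΩ.
V_out = 42.3 × 3.420 / (2.20 + 3.420) = 42.3 × 3.420/5.620 = 25.7 V.

V_out ≈ 25.7 V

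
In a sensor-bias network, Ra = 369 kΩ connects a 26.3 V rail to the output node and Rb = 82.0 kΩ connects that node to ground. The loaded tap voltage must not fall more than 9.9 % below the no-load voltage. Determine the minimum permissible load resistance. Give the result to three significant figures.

R_L(min) ≈ 611 kΩ

Output resistance R_th = Ra‖Rb = (369 × 82.0)/451.0 = 67.09 kΩ.
The fractional drop is R_th/(R_th + R_L); requiring this ≤ 0.0990 gives R_L ≥ R_th(1/0.0990 − 1) = 67.09 × 9.101 = 611 kΩ.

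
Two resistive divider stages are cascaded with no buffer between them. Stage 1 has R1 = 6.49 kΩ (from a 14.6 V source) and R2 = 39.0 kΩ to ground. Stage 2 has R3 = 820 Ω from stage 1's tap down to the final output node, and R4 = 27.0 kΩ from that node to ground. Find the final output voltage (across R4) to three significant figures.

Stage 2 presents R3+R4 = 27820 Ω as a load on stage 1's tap.
Stage 1's lower leg becomes R2‖(R3+R4) = 16240 Ω, so V_mid = 14.6 × 16240/22730 = 10.43 V.
Stage 2 is itself unloaded: V_out = V_mid × R4/(R3+R4) = 10.43 × 27000/27820 = 10.1 V.

V_out ≈ 10.1 V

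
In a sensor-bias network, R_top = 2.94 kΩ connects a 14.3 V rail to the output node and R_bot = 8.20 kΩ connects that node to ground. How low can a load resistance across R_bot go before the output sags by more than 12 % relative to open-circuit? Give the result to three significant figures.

Output resistance R_th = R_top‖R_bot = (2.94 × 8.20)/11.14 = 2.164 kΩ.
The fractional drop is R_th/(R_th + R_L); requiring this ≤ 0.120 gives R_L ≥ R_th(1/0.120 − 1) = 2.164 × 7.333 = 15.9 kΩ.

R_L(min) ≈ 15.9 kΩ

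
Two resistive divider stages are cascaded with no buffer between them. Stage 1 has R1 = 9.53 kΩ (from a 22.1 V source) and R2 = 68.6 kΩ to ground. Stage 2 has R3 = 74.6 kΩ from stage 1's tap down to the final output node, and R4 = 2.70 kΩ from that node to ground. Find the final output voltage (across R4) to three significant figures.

Stage 2 presents R3+R4 = 77.30 kΩ as a load on stage 1's tap.
Stage 1's lower leg becomes R2‖(R3+R4) = 36.35 kΩ, so V_mid = 22.1 × 36.35/45.88 = 17.51 V.
Stage 2 is itself unloaded: V_out = V_mid × R4/(R3+R4) = 17.51 × 2.70/77.30 = 0.612 V.

V_out ≈ 0.612 V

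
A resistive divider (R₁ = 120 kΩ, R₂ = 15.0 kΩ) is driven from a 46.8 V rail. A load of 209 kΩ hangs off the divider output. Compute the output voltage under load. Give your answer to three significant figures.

V_out ≈ 4.89 V

The load sits in parallel with R₂: R₂‖R_L = (15.0 × 209) / (15.0 + 209) = 14.00 kΩ.
V_out = 46.8 × 14.00 / (120 + 14.00) = 46.8 × 14.00/134.0 = 4.89 V.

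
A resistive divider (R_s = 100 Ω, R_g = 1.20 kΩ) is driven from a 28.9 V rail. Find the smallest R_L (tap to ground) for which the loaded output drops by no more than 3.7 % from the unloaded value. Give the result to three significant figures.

Output resistance R_th = R_s‖R_g = (100 × 1200)/1300 = 92.31 Ω.
The fractional drop is R_th/(R_th + R_L); requiring this ≤ 0.0370 gives R_L ≥ R_th(1/0.0370 − 1) = 92.31 × 26.03 = 2.40 kΩ.

R_L(min) ≈ 2.40 kΩ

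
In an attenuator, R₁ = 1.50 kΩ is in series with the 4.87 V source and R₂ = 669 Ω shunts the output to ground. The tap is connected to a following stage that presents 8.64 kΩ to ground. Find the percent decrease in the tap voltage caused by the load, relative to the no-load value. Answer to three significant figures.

The divider's output (Thévenin) resistance is R₁‖R₂ = 462.7 Ω.
Fractional drop under load = R_th/(R_th + R_L) = 462.7 / (462.7 + 8640) = 0.05083.
So the output falls by 5.08 %.

5.08 %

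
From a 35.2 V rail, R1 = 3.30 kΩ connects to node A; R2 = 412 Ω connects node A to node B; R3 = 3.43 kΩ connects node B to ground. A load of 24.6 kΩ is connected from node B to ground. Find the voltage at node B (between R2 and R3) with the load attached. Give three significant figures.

At node B, R3 is in parallel with the load: R3‖R_L = 3010 Ω.
Below node A the resistance is R2 + (R3‖R_L) = 3422 Ω, so V_A = 35.2 × 3422/6722 = 17.92 V.
Then V_B = V_A × (R3‖R_L)/(R2 + R3‖R_L) = 17.92 × 3010/3422 = 15.8 V.

V ≈ 15.8 V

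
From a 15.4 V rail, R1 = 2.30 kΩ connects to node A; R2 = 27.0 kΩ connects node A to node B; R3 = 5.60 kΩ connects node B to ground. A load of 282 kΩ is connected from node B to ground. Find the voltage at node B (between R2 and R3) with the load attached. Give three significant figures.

At node B, R3 is in parallel with the load: R3‖R_L = 5.491 kΩ.
Below node A the resistance is R2 + (R3‖R_L) = 32.49 kΩ, so V_A = 15.4 × 32.49/34.79 = 14.38 V.
Then V_B = V_A × (R3‖R_L)/(R2 + R3‖R_L) = 14.38 × 5.491/32.49 = 2.43 V.

V ≈ 2.43 V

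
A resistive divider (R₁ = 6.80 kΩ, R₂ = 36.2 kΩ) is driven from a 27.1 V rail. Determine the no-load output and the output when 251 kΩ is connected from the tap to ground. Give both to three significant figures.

Open-circuit: V = 27.1 × 36.2/(6.80 + 36.2) = 22.8 V.
With the load, R₂ becomes R₂‖R_L = 31.64 kΩ, so V = 27.1 × 31.64/38.44 = 22.3 V.

Unloaded: 22.8 V; loaded: 22.3 V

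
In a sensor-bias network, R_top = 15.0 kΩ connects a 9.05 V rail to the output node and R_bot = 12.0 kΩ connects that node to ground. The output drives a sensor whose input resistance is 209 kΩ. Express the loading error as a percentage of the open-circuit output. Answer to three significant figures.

3.09 %

The divider's output (Thévenin) resistance is R_top‖R_bot = 6.667 kΩ.
Fractional drop under load = R_th/(R_th + R_L) = 6.667 / (6.667 + 209) = 0.03091.
So the output falls by 3.09 %.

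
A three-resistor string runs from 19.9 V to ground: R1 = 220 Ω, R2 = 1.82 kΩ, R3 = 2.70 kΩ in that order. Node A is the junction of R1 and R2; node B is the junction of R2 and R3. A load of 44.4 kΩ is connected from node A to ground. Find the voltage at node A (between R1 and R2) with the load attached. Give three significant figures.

V ≈ 18.9 V

Below node A the series string R2+R3 = 4520 Ω sits in parallel with the 44400 Ω load: 4102 Ω.
V_A = 19.9 × 4102/(220 + 4102) = 18.9 V.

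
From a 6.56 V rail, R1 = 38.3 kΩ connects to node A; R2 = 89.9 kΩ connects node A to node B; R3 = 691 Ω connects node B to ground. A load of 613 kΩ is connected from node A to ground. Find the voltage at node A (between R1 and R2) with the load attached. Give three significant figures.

V ≈ 4.42 V

Below node A the series string R2+R3 = 90590 Ω sits in parallel with the 613000 Ω load: 78930 Ω.
V_A = 6.56 × 78930/(38300 + 78930) = 4.42 V.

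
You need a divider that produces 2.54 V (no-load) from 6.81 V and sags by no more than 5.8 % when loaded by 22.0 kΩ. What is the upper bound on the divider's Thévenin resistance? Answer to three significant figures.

Loading drop = R_th/(R_th + R_L) ≤ 0.0580, so R_th ≤ R_L · ε/(1−ε) = 22.0 kΩ × 0.0580/0.9420 = 1.35 kΩ.
(Any R1, R2 with R2/(R1+R2) = 0.373 and R1‖R2 ≤ 1.35 kΩ will meet the spec.)

R_th ≤ 1.35 kΩ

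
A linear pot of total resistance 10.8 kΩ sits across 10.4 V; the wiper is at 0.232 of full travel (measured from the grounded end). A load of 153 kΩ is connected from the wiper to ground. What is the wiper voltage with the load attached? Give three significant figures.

V ≈ 2.38 V

The wiper splits the pot into (1−α)R = 8.294 kΩ above and αR = 2.506 kΩ below.
Lower section ‖ load = 2.465 kΩ.
V_wiper = 10.4 × 2.465/(8.294 + 2.465) = 2.38 V.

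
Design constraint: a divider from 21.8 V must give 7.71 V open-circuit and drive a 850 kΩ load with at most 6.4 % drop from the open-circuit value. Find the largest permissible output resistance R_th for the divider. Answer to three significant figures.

R_th ≤ 58.1 kΩ

Loading drop = R_th/(R_th + R_L) ≤ 0.0640, so R_th ≤ R_L · ε/(1−ε) = 850 kΩ × 0.0640/0.9360 = 58.1 kΩ.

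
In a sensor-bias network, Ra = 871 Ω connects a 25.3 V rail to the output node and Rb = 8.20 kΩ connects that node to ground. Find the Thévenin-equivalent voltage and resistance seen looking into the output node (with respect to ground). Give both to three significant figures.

V_th is the open-circuit tap voltage: 25.3 × 8200/(871 + 8200) = 22.9 V.
With the supply zeroed, Ra and Rb appear in parallel from the tap: R_th = Ra‖Rb = (871 × 8200)/9071 = 787 Ω.

V_th = 22.9 V, R_th = 787 Ω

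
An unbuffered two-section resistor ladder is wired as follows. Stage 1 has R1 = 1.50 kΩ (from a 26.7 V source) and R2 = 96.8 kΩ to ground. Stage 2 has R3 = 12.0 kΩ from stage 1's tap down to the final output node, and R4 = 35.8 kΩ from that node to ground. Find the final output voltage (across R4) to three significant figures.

V_out ≈ 19.1 V

Stage 2 presents R3+R4 = 47.80 kΩ as a load on stage 1's tap.
Stage 1's lower leg becomes R2‖(R3+R4) = 32.00 kΩ, so V_mid = 26.7 × 32.00/33.50 = 25.50 V.
Stage 2 is itself unloaded: V_out = V_mid × R4/(R3+R4) = 25.50 × 35.8/47.80 = 19.1 V.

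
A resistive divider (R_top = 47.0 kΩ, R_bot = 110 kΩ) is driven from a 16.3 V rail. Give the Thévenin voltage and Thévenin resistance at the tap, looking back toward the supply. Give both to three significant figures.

V_th is the open-circuit tap voltage: 16.3 × 110/(47.0 + 110) = 11.4 V.
With the supply zeroed, R_top and R_bot appear in parallel from the tap: R_th = R_top‖R_bot = (47.0 × 110)/157.0 = 32.9 kΩ.

V_th = 11.4 V, R_th = 32.9 kΩ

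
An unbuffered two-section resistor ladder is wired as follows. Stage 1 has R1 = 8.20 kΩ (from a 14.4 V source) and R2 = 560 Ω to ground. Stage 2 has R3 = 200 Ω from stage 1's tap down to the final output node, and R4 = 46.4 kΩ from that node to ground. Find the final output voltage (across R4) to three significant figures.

Stage 2 presents R3+R4 = 46600 Ω as a load on stage 1's tap.
Stage 1's lower leg becomes R2‖(R3+R4) = 553.4 Ω, so V_mid = 14.4 × 553.4/8753 = 0.9103 V.
Stage 2 is itself unloaded: V_out = V_mid × R4/(R3+R4) = 0.9103 × 46400/46600 = 0.906 V.

V_out ≈ 0.906 V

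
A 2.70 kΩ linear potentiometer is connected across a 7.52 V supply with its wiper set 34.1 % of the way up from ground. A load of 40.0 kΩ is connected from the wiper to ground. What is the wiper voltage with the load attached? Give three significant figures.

V ≈ 2.53 V

The wiper splits the pot into (1−α)R = 1779 Ω above and αR = 920.7 Ω below.
Lower section ‖ load = 900.0 Ω.
V_wiper = 7.52 × 900.0/(1779 + 900.0) = 2.53 V.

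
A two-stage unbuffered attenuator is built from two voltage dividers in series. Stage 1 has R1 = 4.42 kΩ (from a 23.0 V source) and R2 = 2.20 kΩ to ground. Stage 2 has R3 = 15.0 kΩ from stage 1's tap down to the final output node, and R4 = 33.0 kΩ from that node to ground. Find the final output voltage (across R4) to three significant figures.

Stage 2 presents R3+R4 = 48.00 kΩ as a load on stage 1's tap.
Stage 1's lower leg becomes R2‖(R3+R4) = 2.104 kΩ, so V_mid = 23.0 × 2.104/6.524 = 7.417 V.
Stage 2 is itself unloaded: V_out = V_mid × R4/(R3+R4) = 7.417 × 33.0/48.00 = 5.10 V.

V_out ≈ 5.10 V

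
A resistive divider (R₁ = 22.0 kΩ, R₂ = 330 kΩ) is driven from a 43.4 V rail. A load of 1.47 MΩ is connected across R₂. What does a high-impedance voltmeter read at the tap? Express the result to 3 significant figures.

V_out ≈ 40.1 V

The load sits in parallel with R₂: R₂‖R_L = (330 × 1470) / (330 + 1470) = 269.5 kΩ.
V_out = 43.4 × 269.5 / (22.0 + 269.5) = 43.4 × 269.5/291.5 = 40.1 V.
(Unloaded it would have been 40.7 V.)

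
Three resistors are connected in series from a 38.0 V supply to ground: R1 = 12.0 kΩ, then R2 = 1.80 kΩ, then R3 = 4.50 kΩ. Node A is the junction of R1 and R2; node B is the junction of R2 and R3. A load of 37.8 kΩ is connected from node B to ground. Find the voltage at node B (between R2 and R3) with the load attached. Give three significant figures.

At node B, R3 is in parallel with the load: R3‖R_L = 4.021 kΩ.
Below node A the resistance is R2 + (R3‖R_L) = 5.821 kΩ, so V_A = 38.0 × 5.821/17.82 = 12.41 V.
Then V_B = V_A × (R3‖R_L)/(R2 + R3‖R_L) = 12.41 × 4.021/5.821 = 8.57 V.

V ≈ 8.57 V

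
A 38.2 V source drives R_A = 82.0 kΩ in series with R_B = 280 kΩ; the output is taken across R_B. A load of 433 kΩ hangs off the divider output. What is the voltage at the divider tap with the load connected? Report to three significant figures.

The load sits in parallel with R_B: R_B‖R_L = (280 × 433) / (280 + 433) = 170.0 kΩ.
V_out = 38.2 × 170.0 / (82.0 + 170.0) = 38.2 × 170.0/252.0 = 25.8 V.

V_out ≈ 25.8 V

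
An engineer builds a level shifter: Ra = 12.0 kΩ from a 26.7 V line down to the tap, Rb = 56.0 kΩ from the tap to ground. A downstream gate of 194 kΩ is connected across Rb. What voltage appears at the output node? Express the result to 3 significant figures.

The load sits in parallel with Rb: Rb‖R_L = (56.0 × 194) / (56.0 + 194) = 43.46 kΩ.
V_out = 26.7 × 43.46 / (12.0 + 43.46) = 26.7 × 43.46/55.46 = 20.9 V.

V_out ≈ 20.9 V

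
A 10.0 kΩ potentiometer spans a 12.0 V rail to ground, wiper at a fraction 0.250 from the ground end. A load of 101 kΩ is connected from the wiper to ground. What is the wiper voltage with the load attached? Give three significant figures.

The wiper splits the pot into (1−α)R = 7.500 kΩ above and αR = 2.500 kΩ below.
Lower section ‖ load = 2.440 kΩ.
V_wiper = 12.0 × 2.440/(7.500 + 2.440) = 2.95 V.

V ≈ 2.95 V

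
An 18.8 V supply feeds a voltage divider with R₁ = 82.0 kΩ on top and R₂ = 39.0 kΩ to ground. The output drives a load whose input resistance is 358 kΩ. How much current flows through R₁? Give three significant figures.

I ≈ 0.160 mA

R₂‖R_L = 35.17 kΩ, so the source sees R₁ + R₂‖R_L = 117.2 kΩ.
I = 18.8 V / 117.2 kΩ = 0.160 mA.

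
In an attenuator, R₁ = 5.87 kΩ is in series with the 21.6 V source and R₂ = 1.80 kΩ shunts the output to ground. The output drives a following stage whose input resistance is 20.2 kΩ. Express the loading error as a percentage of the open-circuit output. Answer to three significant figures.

6.38 %

The divider's output (Thévenin) resistance is R₁‖R₂ = 1.378 kΩ.
Fractional drop under load = R_th/(R_th + R_L) = 1.378 / (1.378 + 20.2) = 0.06384.
So the output falls by 6.38 %.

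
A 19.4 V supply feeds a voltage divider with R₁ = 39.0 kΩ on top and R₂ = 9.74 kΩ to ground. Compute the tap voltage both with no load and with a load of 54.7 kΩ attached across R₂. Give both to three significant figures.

Open-circuit: V = 19.4 × 9.74/(39.0 + 9.74) = 3.88 V.
With the load, R₂ becomes R₂‖R_L = 8.268 kΩ, so V = 19.4 × 8.268/47.27 = 3.39 V.

Unloaded: 3.88 V; loaded: 3.39 V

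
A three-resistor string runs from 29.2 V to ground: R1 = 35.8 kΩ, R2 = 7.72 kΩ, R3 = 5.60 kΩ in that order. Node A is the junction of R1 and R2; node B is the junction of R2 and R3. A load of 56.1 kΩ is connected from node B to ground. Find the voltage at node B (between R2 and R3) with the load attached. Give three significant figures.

V ≈ 3.06 V

At node B, R3 is in parallel with the load: R3‖R_L = 5.092 kΩ.
Below node A the resistance is R2 + (R3‖R_L) = 12.81 kΩ, so V_A = 29.2 × 12.81/48.61 = 7.696 V.
Then V_B = V_A × (R3‖R_L)/(R2 + R3‖R_L) = 7.696 × 5.092/12.81 = 3.06 V.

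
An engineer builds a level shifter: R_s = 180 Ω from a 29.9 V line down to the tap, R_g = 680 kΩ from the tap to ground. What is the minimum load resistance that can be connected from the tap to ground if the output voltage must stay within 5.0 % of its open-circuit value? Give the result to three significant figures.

R_L(min) ≈ 3.42 kΩ

Output resistance R_th = R_s‖R_g = (180 × 680000)/680200 = 180.0 Ω.
The fractional drop is R_th/(R_th + R_L); requiring this ≤ 0.0500 gives R_L ≥ R_th(1/0.0500 − 1) = 180.0 × 19.00 = 3.42 kΩ.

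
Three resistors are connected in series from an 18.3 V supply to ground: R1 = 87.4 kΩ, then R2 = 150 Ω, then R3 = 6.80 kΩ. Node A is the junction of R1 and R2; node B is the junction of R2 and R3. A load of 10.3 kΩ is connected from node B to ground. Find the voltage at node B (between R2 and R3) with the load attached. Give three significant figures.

At node B, R3 is in parallel with the load: R3‖R_L = 4096 Ω.
Below node A the resistance is R2 + (R3‖R_L) = 4246 Ω, so V_A = 18.3 × 4246/91650 = 0.8478 V.
Then V_B = V_A × (R3‖R_L)/(R2 + R3‖R_L) = 0.8478 × 4096/4246 = 0.818 V.

V ≈ 0.818 V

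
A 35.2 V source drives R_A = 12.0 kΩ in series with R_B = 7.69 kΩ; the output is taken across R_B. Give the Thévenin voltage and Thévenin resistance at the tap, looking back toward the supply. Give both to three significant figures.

V_th = 13.7 V, R_th = 4.69 kΩ

V_th is the open-circuit tap voltage: 35.2 × 7.69/(12.0 + 7.69) = 13.7 V.
With the supply zeroed, R_A and R_B appear in parallel from the tap: R_th = R_A‖R_B = (12.0 × 7.69)/19.69 = 4.69 kΩ.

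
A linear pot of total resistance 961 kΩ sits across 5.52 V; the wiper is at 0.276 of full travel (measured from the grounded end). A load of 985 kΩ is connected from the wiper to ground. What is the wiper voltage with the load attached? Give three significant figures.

The wiper splits the pot into (1−α)R = 695.8 kΩ above and αR = 265.2 kΩ below.
Lower section ‖ load = 209.0 kΩ.
V_wiper = 5.52 × 209.0/(695.8 + 209.0) = 1.27 V.

V ≈ 1.27 V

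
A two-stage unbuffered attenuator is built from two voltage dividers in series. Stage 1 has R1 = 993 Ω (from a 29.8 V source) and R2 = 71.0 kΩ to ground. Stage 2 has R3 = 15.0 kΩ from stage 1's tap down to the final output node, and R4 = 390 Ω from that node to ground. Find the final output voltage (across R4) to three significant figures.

Stage 2 presents R3+R4 = 15390 Ω as a load on stage 1's tap.
Stage 1's lower leg becomes R2‖(R3+R4) = 12650 Ω, so V_mid = 29.8 × 12650/13640 = 27.63 V.
Stage 2 is itself unloaded: V_out = V_mid × R4/(R3+R4) = 27.63 × 390/15390 = 0.700 V.

V_out ≈ 0.700 V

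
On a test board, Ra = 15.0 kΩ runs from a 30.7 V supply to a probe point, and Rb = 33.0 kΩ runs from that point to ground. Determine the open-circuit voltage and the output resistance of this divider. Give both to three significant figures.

V_th is the open-circuit tap voltage: 30.7 × 33.0/(15.0 + 33.0) = 21.1 V.
With the supply zeroed, Ra and Rb appear in parallel from the tap: R_th = Ra‖Rb = (15.0 × 33.0)/48.00 = 10.3 kΩ.

V_th = 21.1 V, R_th = 10.3 kΩ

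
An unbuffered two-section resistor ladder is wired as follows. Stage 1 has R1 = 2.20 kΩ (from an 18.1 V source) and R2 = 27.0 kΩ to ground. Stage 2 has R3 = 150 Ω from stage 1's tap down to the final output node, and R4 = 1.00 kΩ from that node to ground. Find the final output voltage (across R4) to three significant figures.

V_out ≈ 5.26 V

Stage 2 presents R3+R4 = 1150 Ω as a load on stage 1's tap.
Stage 1's lower leg becomes R2‖(R3+R4) = 1103 Ω, so V_mid = 18.1 × 1103/3303 = 6.044 V.
Stage 2 is itself unloaded: V_out = V_mid × R4/(R3+R4) = 6.044 × 1000/1150 = 5.26 V.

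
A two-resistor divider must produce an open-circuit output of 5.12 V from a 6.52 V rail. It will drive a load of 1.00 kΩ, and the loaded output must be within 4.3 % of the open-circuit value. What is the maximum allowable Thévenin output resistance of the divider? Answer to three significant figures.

Loading drop = R_th/(R_th + R_L) ≤ 0.0430, so R_th ≤ R_L · ε/(1−ε) = 1.00 kΩ × 0.0430/0.9570 = 44.9 Ω.

R_th ≤ 44.9 Ω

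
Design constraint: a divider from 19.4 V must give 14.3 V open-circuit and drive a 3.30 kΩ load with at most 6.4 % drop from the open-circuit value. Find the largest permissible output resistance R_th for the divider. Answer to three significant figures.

Loading drop = R_th/(R_th + R_L) ≤ 0.0640, so R_th ≤ R_L · ε/(1−ε) = 3.30 kΩ × 0.0640/0.9360 = 226 Ω.

R_th ≤ 226 Ω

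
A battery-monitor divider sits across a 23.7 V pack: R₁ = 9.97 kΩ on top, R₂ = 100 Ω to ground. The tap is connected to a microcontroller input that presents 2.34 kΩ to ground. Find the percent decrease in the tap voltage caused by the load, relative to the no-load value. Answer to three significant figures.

The divider's output (Thévenin) resistance is R₁‖R₂ = 99.01 Ω.
Fractional drop under load = R_th/(R_th + R_L) = 99.01 / (99.01 + 2340) = 0.04059.
So the output falls by 4.06 %.

4.06 %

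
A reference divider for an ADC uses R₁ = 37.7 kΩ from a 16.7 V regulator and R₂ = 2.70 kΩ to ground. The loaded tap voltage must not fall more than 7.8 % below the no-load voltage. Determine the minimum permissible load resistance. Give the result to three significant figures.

Output resistance R_th = R₁‖R₂ = (37.7 × 2.70)/40.40 = 2.520 kΩ.
The fractional drop is R_th/(R_th + R_L); requiring this ≤ 0.0780 gives R_L ≥ R_th(1/0.0780 − 1) = 2.520 × 11.82 = 29.8 kΩ.

R_L(min) ≈ 29.8 kΩ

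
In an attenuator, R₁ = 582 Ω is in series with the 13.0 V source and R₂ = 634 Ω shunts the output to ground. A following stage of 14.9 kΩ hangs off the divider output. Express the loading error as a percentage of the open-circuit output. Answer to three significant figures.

The divider's output (Thévenin) resistance is R₁‖R₂ = 303.4 Ω.
Fractional drop under load = R_th/(R_th + R_L) = 303.4 / (303.4 + 14900) = 0.01996.
So the output falls by 2.00 %.

2.00 %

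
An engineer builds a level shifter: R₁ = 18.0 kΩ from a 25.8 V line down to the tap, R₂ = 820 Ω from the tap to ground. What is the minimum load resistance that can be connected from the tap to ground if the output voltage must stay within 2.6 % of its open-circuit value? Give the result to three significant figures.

Output resistance R_th = R₁‖R₂ = (18000 × 820)/18820 = 784.3 Ω.
The fractional drop is R_th/(R_th + R_L); requiring this ≤ 0.0260 gives R_L ≥ R_th(1/0.0260 − 1) = 784.3 × 37.46 = 29.4 kΩ.

R_L(min) ≈ 29.4 kΩ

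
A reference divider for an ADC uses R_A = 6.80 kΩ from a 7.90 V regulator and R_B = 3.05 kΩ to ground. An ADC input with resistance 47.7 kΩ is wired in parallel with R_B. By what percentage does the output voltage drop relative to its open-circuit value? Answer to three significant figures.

4.23 %

The divider's output (Thévenin) resistance is R_A‖R_B = 2.106 kΩ.
Fractional drop under load = R_th/(R_th + R_L) = 2.106 / (2.106 + 47.7) = 0.04228.
So the output falls by 4.23 %.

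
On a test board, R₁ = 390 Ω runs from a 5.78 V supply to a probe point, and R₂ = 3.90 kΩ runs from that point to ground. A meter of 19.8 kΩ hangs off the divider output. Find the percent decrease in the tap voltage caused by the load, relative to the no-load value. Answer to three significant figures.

1.76 %

The divider's output (Thévenin) resistance is R₁‖R₂ = 354.5 Ω.
Fractional drop under load = R_th/(R_th + R_L) = 354.5 / (354.5 + 19800) = 0.01759.
So the output falls by 1.76 %.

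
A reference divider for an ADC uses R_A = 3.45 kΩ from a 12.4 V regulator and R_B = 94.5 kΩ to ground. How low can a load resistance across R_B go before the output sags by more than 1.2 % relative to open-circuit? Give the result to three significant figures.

Output resistance R_th = R_A‖R_B = (3.45 × 94.5)/97.95 = 3.328 kΩ.
The fractional drop is R_th/(R_th + R_L); requiring this ≤ 0.0120 gives R_L ≥ R_th(1/0.0120 − 1) = 3.328 × 82.33 = 274 kΩ.

R_L(min) ≈ 274 kΩ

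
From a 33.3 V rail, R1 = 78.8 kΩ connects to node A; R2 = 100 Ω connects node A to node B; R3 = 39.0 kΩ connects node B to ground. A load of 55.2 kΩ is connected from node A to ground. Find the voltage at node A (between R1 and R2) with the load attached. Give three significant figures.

Below node A the series string R2+R3 = 39100 Ω sits in parallel with the 55200 Ω load: 22890 Ω.
V_A = 33.3 × 22890/(78800 + 22890) = 7.50 V.

V ≈ 7.50 V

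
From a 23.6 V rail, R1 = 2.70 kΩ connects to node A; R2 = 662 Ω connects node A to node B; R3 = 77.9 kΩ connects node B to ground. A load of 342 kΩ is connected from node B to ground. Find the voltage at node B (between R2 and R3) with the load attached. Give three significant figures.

V ≈ 22.4 V

At node B, R3 is in parallel with the load: R3‖R_L = 63450 Ω.
Below node A the resistance is R2 + (R3‖R_L) = 64110 Ω, so V_A = 23.6 × 64110/66810 = 22.65 V.
Then V_B = V_A × (R3‖R_L)/(R2 + R3‖R_L) = 22.65 × 63450/64110 = 22.4 V.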